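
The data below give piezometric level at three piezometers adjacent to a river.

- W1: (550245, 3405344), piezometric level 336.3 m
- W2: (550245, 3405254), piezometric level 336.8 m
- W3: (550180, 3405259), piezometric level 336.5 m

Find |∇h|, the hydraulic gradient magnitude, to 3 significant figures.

0.00696

Taking W1 as reference: W2−W1 = (0, -90, +0.5); W3−W1 = (-65, -85, +0.2).
Determinant of the coordinate differences = 0·(-85) − (-65)·(-90) = -5850.
∂h/∂x = [(+0.5)·(-85) − (+0.2)·(-90)] / -5850 = +0.004188
∂h/∂y = [0·(+0.2) − (-65)·(+0.5)] / -5850 = -0.005556
|∇h| = √(0.004188² + -0.005556²) = 0.006958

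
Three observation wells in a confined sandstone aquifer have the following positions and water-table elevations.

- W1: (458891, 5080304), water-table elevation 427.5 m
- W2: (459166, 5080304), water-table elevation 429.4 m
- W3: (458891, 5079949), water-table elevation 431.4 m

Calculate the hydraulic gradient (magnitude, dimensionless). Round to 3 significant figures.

∂h/∂x = (429.4 − 427.5) / (459166 − 458891) = +0.006909
∂h/∂y = (431.4 − 427.5) / (5079949 − 5080304) = -0.01099
|∇h| = √(0.006909² + -0.01099²) = 0.01298

0.0130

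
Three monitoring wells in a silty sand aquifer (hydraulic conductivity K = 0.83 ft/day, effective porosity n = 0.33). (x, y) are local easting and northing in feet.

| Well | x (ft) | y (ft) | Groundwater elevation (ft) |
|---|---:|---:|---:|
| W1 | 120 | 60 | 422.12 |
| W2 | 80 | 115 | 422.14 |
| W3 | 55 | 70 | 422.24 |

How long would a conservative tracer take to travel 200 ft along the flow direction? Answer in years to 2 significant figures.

Taking W1 as reference: W2−W1 = (-40, 55, +0.02); W3−W1 = (-65, 10, +0.12).
Solve a·Δx + b·Δy = Δh: det = (-40)·10 − (-65)·55 = 3175.
∂h/∂x = [(+0.02)·10 − (+0.12)·55] / 3175 = -0.002016
∂h/∂y = [(-40)·(+0.12) − (-65)·(+0.02)] / 3175 = -0.001102
|∇h| = √(-0.002016² + -0.001102²) = 0.002298
Seepage velocity v = K·i/n = 0.83 × 0.002298 / 0.33 = 0.00578 ft/day.
t = 200 / 0.00578 = 3.46e+04 days = 94.7 years.

95 years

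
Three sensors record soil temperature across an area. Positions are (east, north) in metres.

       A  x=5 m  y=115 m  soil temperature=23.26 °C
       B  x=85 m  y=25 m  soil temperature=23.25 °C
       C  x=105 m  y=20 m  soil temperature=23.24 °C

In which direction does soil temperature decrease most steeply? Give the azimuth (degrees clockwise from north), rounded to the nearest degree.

055°

Three-point gradient (reference A): Δ to B = (80, -90, -0.01), Δ to C = (100, -95, -0.02).
∂T/∂x = -0.0006071, ∂T/∂y = -0.0004286 (det = 1400).
Steepest decrease is along −∇f: components (+0.0006071 E, +0.0004286 N).
Azimuth = atan2(+0.0006071, +0.0004286) = 54.8° ≈ 055°.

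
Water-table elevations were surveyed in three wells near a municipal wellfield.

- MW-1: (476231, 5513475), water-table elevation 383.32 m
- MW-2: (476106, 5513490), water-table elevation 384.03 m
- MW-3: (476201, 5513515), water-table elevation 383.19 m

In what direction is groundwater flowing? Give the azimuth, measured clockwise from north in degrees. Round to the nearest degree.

With h = a·x + b·y + c and MW-1 as origin, the differences give:
  (-125)·a + 15·b = +0.71
  (-30)·a + 40·b = -0.13
Eliminate b (×40 and ×15, subtract): -4550·a = 30.350 → a = ∂h/∂x = -0.006670
Back-substitute: b = ∂h/∂y = -0.008253.
Flow direction (−∇h) has components (+0.006670 E, +0.008253 N).
Azimuth = atan2(E, N) = atan2(+0.006670, +0.008253) = 38.9° ≈ 039°.

039°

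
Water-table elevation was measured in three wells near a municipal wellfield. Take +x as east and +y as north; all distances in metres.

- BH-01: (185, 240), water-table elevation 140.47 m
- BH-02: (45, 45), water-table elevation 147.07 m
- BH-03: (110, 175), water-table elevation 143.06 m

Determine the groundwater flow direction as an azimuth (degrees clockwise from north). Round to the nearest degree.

030°

Three-point gradient (reference BH-01): Δ to BH-02 = (-140, -195, +6.60), Δ to BH-03 = (-75, -65, +2.59).
∂h/∂x = -0.01376, ∂h/∂y = -0.02396 (det = -5525).
Flow direction (−∇h) has components (+0.01376 E, +0.02396 N).
Azimuth = atan2(E, N) = atan2(+0.01376, +0.02396) = 29.9° ≈ 030°.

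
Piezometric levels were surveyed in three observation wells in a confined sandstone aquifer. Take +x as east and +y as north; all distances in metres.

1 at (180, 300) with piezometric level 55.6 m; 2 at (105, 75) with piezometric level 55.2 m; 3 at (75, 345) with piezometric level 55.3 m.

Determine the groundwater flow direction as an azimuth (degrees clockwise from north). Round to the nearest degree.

257°

With h = a·x + b·y + c and 1 as origin, the differences give:
  (-75)·a + (-225)·b = -0.4
  (-105)·a + 45·b = -0.3
Eliminate b (×45 and ×(-225), subtract): -27000·a = -85.50 → a = ∂h/∂x = +0.003167
Back-substitute: b = ∂h/∂y = +0.0007222.
Flow direction (−∇h) has components (-0.003167 E, -0.0007222 N).
Azimuth = atan2(E, N) = atan2(-0.003167, -0.0007222) = 257.2° ≈ 257°.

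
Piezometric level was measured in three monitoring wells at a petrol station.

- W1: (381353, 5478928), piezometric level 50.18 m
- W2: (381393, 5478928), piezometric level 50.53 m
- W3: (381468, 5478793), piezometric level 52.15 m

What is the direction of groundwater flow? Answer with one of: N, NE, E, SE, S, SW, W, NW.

Taking W1 as reference: W2−W1 = (40, 0, +0.35); W3−W1 = (115, -135, +1.97).
Solve a·Δx + b·Δy = Δh: det = 40·(-135) − 115·0 = -5400.
∂h/∂x = [(+0.35)·(-135) − (+1.97)·0] / -5400 = +0.008750
∂h/∂y = [40·(+1.97) − 115·(+0.35)] / -5400 = -0.007139
Flow = −∇h = (-0.008750 east, +0.007139 north), which points northwest.

NW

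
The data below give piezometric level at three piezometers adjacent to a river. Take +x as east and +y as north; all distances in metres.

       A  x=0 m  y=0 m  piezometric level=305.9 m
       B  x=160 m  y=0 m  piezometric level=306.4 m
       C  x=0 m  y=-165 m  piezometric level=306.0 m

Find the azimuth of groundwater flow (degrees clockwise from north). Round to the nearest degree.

281°

∂h/∂x = (306.4 − 305.9) / (160 − 0) = +0.003125
∂h/∂y = (306.0 − 305.9) / (-165 − 0) = -0.0006061
Flow direction (−∇h) has components (-0.003125 E, +0.0006061 N).
Azimuth = atan2(E, N) = atan2(-0.003125, +0.0006061) = 281.0° ≈ 281°.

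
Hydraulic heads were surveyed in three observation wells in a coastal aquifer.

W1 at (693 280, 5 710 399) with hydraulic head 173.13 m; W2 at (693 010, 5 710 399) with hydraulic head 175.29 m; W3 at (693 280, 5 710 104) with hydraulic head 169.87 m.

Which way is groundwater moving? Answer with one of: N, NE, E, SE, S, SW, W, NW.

SE

∂h/∂x = (175.29 − 173.13) / (693010 − 693280) = -0.008000
∂h/∂y = (169.87 − 173.13) / (5710104 − 5710399) = +0.01105
Flow = −∇h = (+0.008000 east, -0.01105 north), which points southeast.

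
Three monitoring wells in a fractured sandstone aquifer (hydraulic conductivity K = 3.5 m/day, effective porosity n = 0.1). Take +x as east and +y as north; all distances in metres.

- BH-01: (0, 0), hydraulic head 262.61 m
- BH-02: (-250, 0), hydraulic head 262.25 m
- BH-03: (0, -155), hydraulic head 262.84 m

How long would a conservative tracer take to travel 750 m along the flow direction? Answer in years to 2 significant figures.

∂h/∂x = (262.25 − 262.61) / (-250 − 0) = +0.001440
∂h/∂y = (262.84 − 262.61) / (-155 − 0) = -0.001484
|∇h| = √(0.001440² + -0.001484²) = 0.002068
Seepage velocity v = K·i/n = 3.5 × 0.002068 / 0.1 = 0.07238 m/day.
t = 750 / 0.07238 = 1.036e+04 days = 28.4 years.

28 years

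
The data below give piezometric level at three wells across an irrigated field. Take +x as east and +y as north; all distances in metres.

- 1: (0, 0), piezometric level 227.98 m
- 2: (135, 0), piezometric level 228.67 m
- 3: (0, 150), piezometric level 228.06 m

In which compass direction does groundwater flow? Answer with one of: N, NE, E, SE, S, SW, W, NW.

W

∂h/∂x = (228.67 − 227.98) / (135 − 0) = +0.005111
∂h/∂y = (228.06 − 227.98) / (150 − 0) = +0.0005333
Flow = −∇h = (-0.005111 east, -0.0005333 north), which points west.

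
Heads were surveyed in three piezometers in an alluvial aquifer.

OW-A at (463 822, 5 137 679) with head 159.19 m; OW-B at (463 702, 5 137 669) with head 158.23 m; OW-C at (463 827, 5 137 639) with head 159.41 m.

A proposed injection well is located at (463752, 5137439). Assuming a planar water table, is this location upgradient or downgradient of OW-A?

Three-point gradient (reference OW-A): Δ to OW-B = (-120, -10, -0.96), Δ to OW-C = (5, -40, +0.22).
∂h/∂x = +0.008371, ∂h/∂y = -0.004454 (det = 4850).
Head at (463752, 5137439) = 159.19 + (+0.008371)·(-70) + (-0.004454)·(-240) = 159.67 m.
That is higher than the 159.19 m at OW-A, so the point is upgradient.

upgradient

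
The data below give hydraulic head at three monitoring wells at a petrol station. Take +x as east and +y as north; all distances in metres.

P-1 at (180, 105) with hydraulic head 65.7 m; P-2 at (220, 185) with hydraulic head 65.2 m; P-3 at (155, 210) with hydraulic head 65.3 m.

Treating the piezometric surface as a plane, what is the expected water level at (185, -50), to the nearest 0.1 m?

With h = a·x + b·y + c and P-1 as origin, the differences give:
  40·a + 80·b = -0.5
  (-25)·a + 105·b = -0.4
Eliminate b (×105 and ×80, subtract): 6200·a = -20.50 → a = ∂h/∂x = -0.003306
Back-substitute: b = ∂h/∂y = -0.004597.
h(185, -50) = 65.7 + (-0.003306)·(5) + (-0.004597)·(-155) = 65.7 -0.017 +0.713 = 66.396 m.

66.4 m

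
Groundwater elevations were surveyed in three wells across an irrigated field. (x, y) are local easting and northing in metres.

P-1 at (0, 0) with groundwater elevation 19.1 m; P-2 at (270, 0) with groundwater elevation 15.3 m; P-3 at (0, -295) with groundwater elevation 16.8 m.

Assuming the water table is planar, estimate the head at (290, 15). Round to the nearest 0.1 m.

∂h/∂x = (15.3 − 19.1) / (270 − 0) = -0.01407
∂h/∂y = (16.8 − 19.1) / (-295 − 0) = +0.007797
h(290, 15) = 19.1 + (-0.01407)·(290) + (+0.007797)·(15) = 19.1 -4.081 +0.117 = 15.135 m.

15.1 m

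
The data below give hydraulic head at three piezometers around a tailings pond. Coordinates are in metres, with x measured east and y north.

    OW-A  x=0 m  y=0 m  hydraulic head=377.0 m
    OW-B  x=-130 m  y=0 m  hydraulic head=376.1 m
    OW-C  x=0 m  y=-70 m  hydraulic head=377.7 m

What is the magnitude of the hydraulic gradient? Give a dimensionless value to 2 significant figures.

0.012

∂h/∂x = (376.1 − 377.0) / (-130 − 0) = +0.006923
∂h/∂y = (377.7 − 377.0) / (-70 − 0) = -0.010000
|∇h| = √(0.006923² + -0.010000²) = 0.01216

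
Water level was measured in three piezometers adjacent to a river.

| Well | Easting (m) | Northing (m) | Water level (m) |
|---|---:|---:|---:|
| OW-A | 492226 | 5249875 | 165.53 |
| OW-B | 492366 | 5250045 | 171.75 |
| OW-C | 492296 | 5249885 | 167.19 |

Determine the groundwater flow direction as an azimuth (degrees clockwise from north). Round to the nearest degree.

Taking OW-A as reference: OW-B−OW-A = (140, 170, +6.22); OW-C−OW-A = (70, 10, +1.66).
Solve a·Δx + b·Δy = Δh: det = 140·10 − 70·170 = -10500.
∂h/∂x = [(+6.22)·10 − (+1.66)·170] / -10500 = +0.02095
∂h/∂y = [140·(+1.66) − 70·(+6.22)] / -10500 = +0.01933
Flow direction (−∇h) has components (-0.02095 E, -0.01933 N).
Azimuth = atan2(E, N) = atan2(-0.02095, -0.01933) = 227.3° ≈ 227°.

227°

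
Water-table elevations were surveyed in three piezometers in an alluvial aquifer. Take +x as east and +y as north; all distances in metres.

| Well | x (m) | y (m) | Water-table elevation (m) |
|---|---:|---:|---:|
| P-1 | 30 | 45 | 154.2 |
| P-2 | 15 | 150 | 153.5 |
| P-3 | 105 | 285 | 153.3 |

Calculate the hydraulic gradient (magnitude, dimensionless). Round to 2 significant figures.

With h = a·x + b·y + c and P-1 as origin, the differences give:
  (-15)·a + 105·b = -0.7
  75·a + 240·b = -0.9
Eliminate b (×240 and ×105, subtract): -11475·a = -73.50 → a = ∂h/∂x = +0.006405
Back-substitute: b = ∂h/∂y = -0.005752.
|∇h| = √(0.006405² + -0.005752²) = 0.008609

0.0086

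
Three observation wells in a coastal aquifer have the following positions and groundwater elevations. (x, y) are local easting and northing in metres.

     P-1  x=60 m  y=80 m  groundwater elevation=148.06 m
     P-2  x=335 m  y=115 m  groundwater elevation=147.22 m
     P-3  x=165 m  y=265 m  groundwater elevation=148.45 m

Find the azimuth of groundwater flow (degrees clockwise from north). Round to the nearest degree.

Taking P-1 as reference: P-2−P-1 = (275, 35, -0.84); P-3−P-1 = (105, 185, +0.39).
Solve a·Δx + b·Δy = Δh: det = 275·185 − 105·35 = 47200.
∂h/∂x = [(-0.84)·185 − (+0.39)·35] / 47200 = -0.003582
∂h/∂y = [275·(+0.39) − 105·(-0.84)] / 47200 = +0.004141
Flow direction (−∇h) has components (+0.003582 E, -0.004141 N).
Azimuth = atan2(E, N) = atan2(+0.003582, -0.004141) = 139.1° ≈ 139°.

139°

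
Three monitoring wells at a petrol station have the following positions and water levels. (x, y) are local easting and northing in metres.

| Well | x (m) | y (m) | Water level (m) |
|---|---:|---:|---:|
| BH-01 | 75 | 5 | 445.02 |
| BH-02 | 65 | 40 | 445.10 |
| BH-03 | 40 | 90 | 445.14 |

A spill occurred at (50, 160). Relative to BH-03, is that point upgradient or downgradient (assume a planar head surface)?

upgradient

Three-point gradient (reference BH-01): Δ to BH-02 = (-10, 35, +0.08), Δ to BH-03 = (-35, 85, +0.12).
∂h/∂x = +0.006933, ∂h/∂y = +0.004267 (det = 375).
Head at (50, 160) = 445.02 + (+0.006933)·(-25) + (+0.004267)·(155) = 445.51 m.
That is higher than the 445.14 m at BH-03, so the point is upgradient.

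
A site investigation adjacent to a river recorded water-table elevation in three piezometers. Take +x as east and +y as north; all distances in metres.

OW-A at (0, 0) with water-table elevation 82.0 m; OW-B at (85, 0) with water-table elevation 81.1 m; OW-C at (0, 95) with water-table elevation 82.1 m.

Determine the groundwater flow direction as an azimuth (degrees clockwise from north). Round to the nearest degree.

096°

∂h/∂x = (81.1 − 82.0) / (85 − 0) = -0.01059
∂h/∂y = (82.1 − 82.0) / (95 − 0) = +0.001053
Flow direction (−∇h) has components (+0.01059 E, -0.001053 N).
Azimuth = atan2(E, N) = atan2(+0.01059, -0.001053) = 95.7° ≈ 096°.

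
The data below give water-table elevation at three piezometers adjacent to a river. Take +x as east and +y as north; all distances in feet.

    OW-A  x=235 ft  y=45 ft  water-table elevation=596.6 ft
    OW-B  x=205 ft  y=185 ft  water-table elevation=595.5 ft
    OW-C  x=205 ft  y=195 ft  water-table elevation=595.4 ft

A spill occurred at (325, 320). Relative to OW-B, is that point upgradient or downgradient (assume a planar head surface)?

Three-point gradient (reference OW-A): Δ to OW-B = (-30, 140, -1.1), Δ to OW-C = (-30, 150, -1.2).
∂h/∂x = -0.01000, ∂h/∂y = -0.01000 (det = -300).
Head at (325, 320) = 596.6 + (-0.01000)·(90) + (-0.01000)·(275) = 592.95 ft.
That is lower than the 595.5 ft at OW-B, so the point is downgradient.

downgradient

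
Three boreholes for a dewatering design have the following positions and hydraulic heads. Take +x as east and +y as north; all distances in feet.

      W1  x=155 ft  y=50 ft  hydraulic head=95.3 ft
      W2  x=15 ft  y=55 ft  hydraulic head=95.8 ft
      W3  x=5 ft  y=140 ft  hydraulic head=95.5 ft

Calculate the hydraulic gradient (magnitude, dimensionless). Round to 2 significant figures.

0.0054

Taking W1 as reference: W2−W1 = (-140, 5, +0.5); W3−W1 = (-150, 90, +0.2).
Determinant of the coordinate differences = (-140)·90 − (-150)·5 = -11850.
∂h/∂x = [(+0.5)·90 − (+0.2)·5] / -11850 = -0.003713
∂h/∂y = [(-140)·(+0.2) − (-150)·(+0.5)] / -11850 = -0.003966
|∇h| = √(-0.003713² + -0.003966²) = 0.005433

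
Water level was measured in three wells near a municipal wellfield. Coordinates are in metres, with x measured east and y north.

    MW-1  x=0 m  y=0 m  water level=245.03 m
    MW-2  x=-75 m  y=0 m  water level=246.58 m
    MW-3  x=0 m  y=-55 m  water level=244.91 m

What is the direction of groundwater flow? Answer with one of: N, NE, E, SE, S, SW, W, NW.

∂h/∂x = (246.58 − 245.03) / (-75 − 0) = -0.02067
∂h/∂y = (244.91 − 245.03) / (-55 − 0) = +0.002182
Flow = −∇h = (+0.02067 east, -0.002182 north), which points east.

E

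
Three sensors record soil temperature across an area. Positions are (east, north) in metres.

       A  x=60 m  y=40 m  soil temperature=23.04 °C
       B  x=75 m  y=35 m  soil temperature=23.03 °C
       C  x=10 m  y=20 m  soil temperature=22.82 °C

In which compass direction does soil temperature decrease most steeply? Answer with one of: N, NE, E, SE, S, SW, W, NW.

S

With T = a·x + b·y + c and A as origin, the differences give:
  15·a + (-5)·b = -0.01
  (-50)·a + (-20)·b = -0.22
Eliminate b (×(-20) and ×(-5), subtract): -550·a = -0.900 → a = ∂T/∂x = +0.001636
Back-substitute: b = ∂T/∂y = +0.006909.
Steepest decrease is along −∇f = (-0.001636 E, -0.006909 N) → south.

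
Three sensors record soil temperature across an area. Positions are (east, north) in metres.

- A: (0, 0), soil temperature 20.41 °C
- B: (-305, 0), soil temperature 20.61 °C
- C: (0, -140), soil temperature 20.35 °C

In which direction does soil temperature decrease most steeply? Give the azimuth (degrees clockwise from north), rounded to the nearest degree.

123°

∂T/∂x = (20.61 − 20.41) / (-305 − 0) = -0.0006557
∂T/∂y = (20.35 − 20.41) / (-140 − 0) = +0.0004286
Steepest decrease is along −∇f: components (+0.0006557 E, -0.0004286 N).
Azimuth = atan2(+0.0006557, -0.0004286) = 123.2° ≈ 123°.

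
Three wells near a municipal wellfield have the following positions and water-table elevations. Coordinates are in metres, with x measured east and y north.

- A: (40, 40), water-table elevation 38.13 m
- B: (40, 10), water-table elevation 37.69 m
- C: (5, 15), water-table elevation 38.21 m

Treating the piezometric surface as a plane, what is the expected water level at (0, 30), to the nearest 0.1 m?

Differences from A: to B (Δx, Δy, Δh) = (0, -30, -0.44); to C = (-35, -25, +0.08).
Determinant of the coordinate differences = 0·(-25) − (-35)·(-30) = -1050.
∂h/∂x = [(-0.44)·(-25) − (+0.08)·(-30)] / -1050 = -0.01276
∂h/∂y = [0·(+0.08) − (-35)·(-0.44)] / -1050 = +0.01467
h(0, 30) = 38.13 + (-0.01276)·(-40) + (+0.01467)·(-10) = 38.13 +0.510 -0.147 = 38.494 m.

38.5 m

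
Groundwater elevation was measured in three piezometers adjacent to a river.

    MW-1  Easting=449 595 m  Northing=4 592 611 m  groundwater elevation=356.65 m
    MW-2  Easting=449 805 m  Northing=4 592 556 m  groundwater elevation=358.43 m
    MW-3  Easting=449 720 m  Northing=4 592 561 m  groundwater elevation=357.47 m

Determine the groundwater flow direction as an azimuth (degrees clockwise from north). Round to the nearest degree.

Taking MW-1 as reference: MW-2−MW-1 = (210, -55, +1.78); MW-3−MW-1 = (125, -50, +0.82).
Solve a·Δx + b·Δy = Δh: det = 210·(-50) − 125·(-55) = -3625.
∂h/∂x = [(+1.78)·(-50) − (+0.82)·(-55)] / -3625 = +0.01211
∂h/∂y = [210·(+0.82) − 125·(+1.78)] / -3625 = +0.01388
Flow direction (−∇h) has components (-0.01211 E, -0.01388 N).
Azimuth = atan2(E, N) = atan2(-0.01211, -0.01388) = 221.1° ≈ 221°.

221°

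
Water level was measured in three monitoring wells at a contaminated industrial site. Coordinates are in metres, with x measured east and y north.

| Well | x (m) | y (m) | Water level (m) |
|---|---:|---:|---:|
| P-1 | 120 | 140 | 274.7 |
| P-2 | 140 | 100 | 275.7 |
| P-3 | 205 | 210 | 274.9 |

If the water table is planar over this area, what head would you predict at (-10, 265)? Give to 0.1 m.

270.5 m

With h = a·x + b·y + c and P-1 as origin, the differences give:
  20·a + (-40)·b = +1.0
  85·a + 70·b = +0.2
Eliminate b (×70 and ×(-40), subtract): 4800·a = 78.00 → a = ∂h/∂x = +0.01625
Back-substitute: b = ∂h/∂y = -0.01688.
h(-10, 265) = 274.7 + (+0.01625)·(-130) + (-0.01688)·(125) = 274.7 -2.112 -2.109 = 270.478 m.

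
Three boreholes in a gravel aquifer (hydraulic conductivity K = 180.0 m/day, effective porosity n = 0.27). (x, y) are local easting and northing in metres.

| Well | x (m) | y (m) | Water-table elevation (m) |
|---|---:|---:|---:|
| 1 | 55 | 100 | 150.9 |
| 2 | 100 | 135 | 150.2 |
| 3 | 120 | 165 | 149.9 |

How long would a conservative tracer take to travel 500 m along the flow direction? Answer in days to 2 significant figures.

Taking 1 as reference: 2−1 = (45, 35, -0.7); 3−1 = (65, 65, -1.0).
Determinant of the coordinate differences = 45·65 − 65·35 = 650.
∂h/∂x = [(-0.7)·65 − (-1.0)·35] / 650 = -0.01615
∂h/∂y = [45·(-1.0) − 65·(-0.7)] / 650 = +0.0007692
|∇h| = √(-0.01615² + 0.0007692²) = 0.01617
Seepage velocity v = K·i/n = 180.0 × 0.01617 / 0.27 = 10.78 m/day.
t = 500 / 10.78 = 46.38 days.

46 days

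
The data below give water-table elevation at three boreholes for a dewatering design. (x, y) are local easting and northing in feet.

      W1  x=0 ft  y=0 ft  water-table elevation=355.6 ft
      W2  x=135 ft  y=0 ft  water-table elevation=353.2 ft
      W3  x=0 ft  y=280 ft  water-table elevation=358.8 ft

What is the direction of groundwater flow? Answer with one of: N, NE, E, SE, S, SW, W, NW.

SE

∂h/∂x = (353.2 − 355.6) / (135 − 0) = -0.01778
∂h/∂y = (358.8 − 355.6) / (280 − 0) = +0.01143
Flow = −∇h = (+0.01778 east, -0.01143 north), which points southeast.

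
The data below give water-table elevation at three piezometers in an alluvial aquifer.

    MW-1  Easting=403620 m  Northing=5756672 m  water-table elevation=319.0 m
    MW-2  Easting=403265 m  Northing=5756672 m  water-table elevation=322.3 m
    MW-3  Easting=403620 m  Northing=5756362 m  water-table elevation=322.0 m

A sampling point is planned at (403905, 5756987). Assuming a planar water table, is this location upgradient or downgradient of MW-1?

downgradient

∂h/∂x = (322.3 − 319.0) / (403265 − 403620) = -0.009296
∂h/∂y = (322.0 − 319.0) / (5756362 − 5756672) = -0.009677
Head at (403905, 5756987) = 319.0 + (-0.009296)·(285) + (-0.009677)·(315) = 313.30 m.
That is lower than the 319.0 m at MW-1, so the point is downgradient.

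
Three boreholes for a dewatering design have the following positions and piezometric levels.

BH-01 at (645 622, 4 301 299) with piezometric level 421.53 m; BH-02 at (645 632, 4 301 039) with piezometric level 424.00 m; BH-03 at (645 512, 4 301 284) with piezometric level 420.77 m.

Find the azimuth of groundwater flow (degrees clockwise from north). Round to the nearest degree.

With h = a·x + b·y + c and BH-01 as origin, the differences give:
  10·a + (-260)·b = +2.47
  (-110)·a + (-15)·b = -0.76
Eliminate b (×(-15) and ×(-260), subtract): -28750·a = -234.650 → a = ∂h/∂x = +0.008162
Back-substitute: b = ∂h/∂y = -0.009186.
Flow direction (−∇h) has components (-0.008162 E, +0.009186 N).
Azimuth = atan2(E, N) = atan2(-0.008162, +0.009186) = 318.4° ≈ 318°.

318°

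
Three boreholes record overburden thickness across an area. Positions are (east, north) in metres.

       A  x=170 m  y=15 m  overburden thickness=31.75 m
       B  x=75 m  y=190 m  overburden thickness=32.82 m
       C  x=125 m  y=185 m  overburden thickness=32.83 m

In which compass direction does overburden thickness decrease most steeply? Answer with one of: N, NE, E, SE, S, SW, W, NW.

Three-point gradient (reference A): Δ to B = (-95, 175, +1.07), Δ to C = (-45, 170, +1.08).
∂d/∂x = +0.0008580, ∂d/∂y = +0.006580 (det = -8275).
Steepest decrease is along −∇f = (-0.0008580 E, -0.006580 N) → south.

S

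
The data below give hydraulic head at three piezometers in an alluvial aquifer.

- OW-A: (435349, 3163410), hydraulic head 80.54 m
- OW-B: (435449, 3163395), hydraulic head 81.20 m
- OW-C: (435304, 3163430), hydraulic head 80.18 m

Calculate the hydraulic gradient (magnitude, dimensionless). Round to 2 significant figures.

Differences from OW-A: to OW-B (Δx, Δy, Δh) = (100, -15, +0.66); to OW-C = (-45, 20, -0.36).
Solve a·Δx + b·Δy = Δh: det = 100·20 − (-45)·(-15) = 1325.
∂h/∂x = [(+0.66)·20 − (-0.36)·(-15)] / 1325 = +0.005887
∂h/∂y = [100·(-0.36) − (-45)·(+0.66)] / 1325 = -0.004755
|∇h| = √(0.005887² + -0.004755²) = 0.007567

0.0076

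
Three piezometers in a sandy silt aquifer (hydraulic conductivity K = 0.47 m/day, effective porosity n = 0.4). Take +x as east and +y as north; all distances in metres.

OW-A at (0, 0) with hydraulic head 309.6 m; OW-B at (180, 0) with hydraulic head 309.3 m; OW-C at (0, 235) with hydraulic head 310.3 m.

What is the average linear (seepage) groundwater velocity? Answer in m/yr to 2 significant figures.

1.5 m/yr

∂h/∂x = (309.3 − 309.6) / (180 − 0) = -0.001667
∂h/∂y = (310.3 − 309.6) / (235 − 0) = +0.002979
|∇h| = √(-0.001667² + 0.002979²) = 0.003414
Seepage velocity v = K·i/n = 0.47 × 0.003414 / 0.4 = 0.004011 m/day = 1.465 m/yr.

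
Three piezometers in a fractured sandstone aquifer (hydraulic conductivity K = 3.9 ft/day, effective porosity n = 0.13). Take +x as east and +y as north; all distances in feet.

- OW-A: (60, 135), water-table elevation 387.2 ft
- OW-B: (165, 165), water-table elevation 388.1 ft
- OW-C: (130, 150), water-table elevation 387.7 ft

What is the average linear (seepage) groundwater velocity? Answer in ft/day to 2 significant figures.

Taking OW-A as reference: OW-B−OW-A = (105, 30, +0.9); OW-C−OW-A = (70, 15, +0.5).
Determinant of the coordinate differences = 105·15 − 70·30 = -525.
∂h/∂x = [(+0.9)·15 − (+0.5)·30] / -525 = +0.002857
∂h/∂y = [105·(+0.5) − 70·(+0.9)] / -525 = +0.02000
|∇h| = √(0.002857² + 0.02000²) = 0.0202
Seepage velocity v = K·i/n = 3.9 × 0.0202 / 0.13 = 0.606 ft/day.

0.61 ft/day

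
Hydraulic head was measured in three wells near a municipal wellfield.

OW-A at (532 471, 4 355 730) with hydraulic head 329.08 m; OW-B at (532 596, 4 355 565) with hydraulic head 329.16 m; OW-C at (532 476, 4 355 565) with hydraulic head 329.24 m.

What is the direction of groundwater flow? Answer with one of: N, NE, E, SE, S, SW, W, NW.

NE

Taking OW-A as reference: OW-B−OW-A = (125, -165, +0.08); OW-C−OW-A = (5, -165, +0.16).
Solve a·Δx + b·Δy = Δh: det = 125·(-165) − 5·(-165) = -19800.
∂h/∂x = [(+0.08)·(-165) − (+0.16)·(-165)] / -19800 = -0.0006667
∂h/∂y = [125·(+0.16) − 5·(+0.08)] / -19800 = -0.0009899
Flow = −∇h = (+0.0006667 east, +0.0009899 north), which points northeast.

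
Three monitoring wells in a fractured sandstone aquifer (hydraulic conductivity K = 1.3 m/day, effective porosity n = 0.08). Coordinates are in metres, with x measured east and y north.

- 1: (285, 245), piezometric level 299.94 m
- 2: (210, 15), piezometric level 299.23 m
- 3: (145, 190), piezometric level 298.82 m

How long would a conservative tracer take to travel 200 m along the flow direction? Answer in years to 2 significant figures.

Taking 1 as reference: 2−1 = (-75, -230, -0.71); 3−1 = (-140, -55, -1.12).
Solve a·Δx + b·Δy = Δh: det = (-75)·(-55) − (-140)·(-230) = -28075.
∂h/∂x = [(-0.71)·(-55) − (-1.12)·(-230)] / -28075 = +0.007785
∂h/∂y = [(-75)·(-1.12) − (-140)·(-0.71)] / -28075 = +0.0005485
|∇h| = √(0.007785² + 0.0005485²) = 0.007804
Seepage velocity v = K·i/n = 1.3 × 0.007804 / 0.08 = 0.1268 m/day.
t = 200 / 0.1268 = 1577 days = 4.32 years.

4.3 years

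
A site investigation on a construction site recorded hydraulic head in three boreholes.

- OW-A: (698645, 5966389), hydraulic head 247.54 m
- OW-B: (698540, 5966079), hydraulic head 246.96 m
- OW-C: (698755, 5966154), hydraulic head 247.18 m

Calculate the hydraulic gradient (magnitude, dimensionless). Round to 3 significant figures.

0.00178

With h = a·x + b·y + c and OW-A as origin, the differences give:
  (-105)·a + (-310)·b = -0.58
  110·a + (-235)·b = -0.36
Eliminate b (×(-235) and ×(-310), subtract): 58775·a = 24.700 → a = ∂h/∂x = +0.0004202
Back-substitute: b = ∂h/∂y = +0.001729.
|∇h| = √(0.0004202² + 0.001729²) = 0.001779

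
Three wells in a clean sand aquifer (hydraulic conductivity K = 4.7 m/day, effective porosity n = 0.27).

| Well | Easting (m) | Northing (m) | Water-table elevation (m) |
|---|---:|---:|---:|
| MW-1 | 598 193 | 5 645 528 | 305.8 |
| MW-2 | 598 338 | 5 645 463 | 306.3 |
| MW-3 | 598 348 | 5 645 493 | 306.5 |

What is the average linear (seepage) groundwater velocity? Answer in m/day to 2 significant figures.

Differences from MW-1: to MW-2 (Δx, Δy, Δh) = (145, -65, +0.5); to MW-3 = (155, -35, +0.7).
Solve a·Δx + b·Δy = Δh: det = 145·(-35) − 155·(-65) = 5000.
∂h/∂x = [(+0.5)·(-35) − (+0.7)·(-65)] / 5000 = +0.005600
∂h/∂y = [145·(+0.7) − 155·(+0.5)] / 5000 = +0.004800
|∇h| = √(0.005600² + 0.004800²) = 0.007376
Seepage velocity v = K·i/n = 4.7 × 0.007376 / 0.27 = 0.1284 m/day.

0.13 m/day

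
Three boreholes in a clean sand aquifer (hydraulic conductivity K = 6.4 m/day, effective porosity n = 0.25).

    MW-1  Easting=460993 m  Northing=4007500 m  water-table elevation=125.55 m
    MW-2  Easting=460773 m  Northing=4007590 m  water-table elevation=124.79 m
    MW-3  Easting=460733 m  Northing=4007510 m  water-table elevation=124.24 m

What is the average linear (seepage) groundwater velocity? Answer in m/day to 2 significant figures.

0.17 m/day

Taking MW-1 as reference: MW-2−MW-1 = (-220, 90, -0.76); MW-3−MW-1 = (-260, 10, -1.31).
Determinant of the coordinate differences = (-220)·10 − (-260)·90 = 21200.
∂h/∂x = [(-0.76)·10 − (-1.31)·90] / 21200 = +0.005203
∂h/∂y = [(-220)·(-1.31) − (-260)·(-0.76)] / 21200 = +0.004274
|∇h| = √(0.005203² + 0.004274²) = 0.006733
Seepage velocity v = K·i/n = 6.4 × 0.006733 / 0.25 = 0.1724 m/day.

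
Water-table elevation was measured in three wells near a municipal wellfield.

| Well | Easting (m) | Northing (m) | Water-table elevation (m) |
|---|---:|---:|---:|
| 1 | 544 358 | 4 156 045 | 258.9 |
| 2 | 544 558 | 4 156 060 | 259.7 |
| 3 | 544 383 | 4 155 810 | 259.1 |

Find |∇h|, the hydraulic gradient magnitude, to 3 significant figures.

Differences from 1: to 2 (Δx, Δy, Δh) = (200, 15, +0.8); to 3 = (25, -235, +0.2).
Determinant of the coordinate differences = 200·(-235) − 25·15 = -47375.
∂h/∂x = [(+0.8)·(-235) − (+0.2)·15] / -47375 = +0.004032
∂h/∂y = [200·(+0.2) − 25·(+0.8)] / -47375 = -0.0004222
|∇h| = √(0.004032² + -0.0004222²) = 0.004054

0.00405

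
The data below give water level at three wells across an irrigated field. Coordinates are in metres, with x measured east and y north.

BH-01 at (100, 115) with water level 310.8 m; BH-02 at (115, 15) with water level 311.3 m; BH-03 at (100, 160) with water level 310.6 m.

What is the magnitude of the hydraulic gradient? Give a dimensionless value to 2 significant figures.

Differences from BH-01: to BH-02 (Δx, Δy, Δh) = (15, -100, +0.5); to BH-03 = (0, 45, -0.2).
Determinant of the coordinate differences = 15·45 − 0·(-100) = 675.
∂h/∂x = [(+0.5)·45 − (-0.2)·(-100)] / 675 = +0.003704
∂h/∂y = [15·(-0.2) − 0·(+0.5)] / 675 = -0.004444
|∇h| = √(0.003704² + -0.004444²) = 0.005785

0.0058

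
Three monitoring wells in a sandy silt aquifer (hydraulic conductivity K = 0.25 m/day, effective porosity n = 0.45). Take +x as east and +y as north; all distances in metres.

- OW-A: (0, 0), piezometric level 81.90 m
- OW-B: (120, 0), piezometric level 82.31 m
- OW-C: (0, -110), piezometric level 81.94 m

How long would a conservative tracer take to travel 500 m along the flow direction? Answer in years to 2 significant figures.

∂h/∂x = (82.31 − 81.90) / (120 − 0) = +0.003417
∂h/∂y = (81.94 − 81.90) / (-110 − 0) = -0.0003636
|∇h| = √(0.003417² + -0.0003636²) = 0.003436
Seepage velocity v = K·i/n = 0.25 × 0.003436 / 0.45 = 0.001909 m/day.
t = 500 / 0.001909 = 2.619e+05 days = 717 years.

720 years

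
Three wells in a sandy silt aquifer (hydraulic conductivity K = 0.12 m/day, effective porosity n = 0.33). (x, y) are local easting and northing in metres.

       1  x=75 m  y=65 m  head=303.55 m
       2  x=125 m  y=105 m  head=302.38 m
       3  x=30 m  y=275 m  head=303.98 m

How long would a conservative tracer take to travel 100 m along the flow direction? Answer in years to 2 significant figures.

35 years

With h = a·x + b·y + c and 1 as origin, the differences give:
  50·a + 40·b = -1.17
  (-45)·a + 210·b = +0.43
Eliminate b (×210 and ×40, subtract): 12300·a = -262.900 → a = ∂h/∂x = -0.02137
Back-substitute: b = ∂h/∂y = -0.002533.
|∇h| = √(-0.02137² + -0.002533²) = 0.02152
Seepage velocity v = K·i/n = 0.12 × 0.02152 / 0.33 = 0.007825 m/day.
t = 100 / 0.007825 = 1.278e+04 days = 35 years.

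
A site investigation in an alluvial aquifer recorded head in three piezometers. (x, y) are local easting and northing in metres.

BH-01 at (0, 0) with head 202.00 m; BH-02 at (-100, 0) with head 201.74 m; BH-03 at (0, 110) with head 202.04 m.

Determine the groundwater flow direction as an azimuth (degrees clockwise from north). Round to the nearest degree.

262°

∂h/∂x = (201.74 − 202.00) / (-100 − 0) = +0.002600
∂h/∂y = (202.04 − 202.00) / (110 − 0) = +0.0003636
Flow direction (−∇h) has components (-0.002600 E, -0.0003636 N).
Azimuth = atan2(E, N) = atan2(-0.002600, -0.0003636) = 262.0° ≈ 262°.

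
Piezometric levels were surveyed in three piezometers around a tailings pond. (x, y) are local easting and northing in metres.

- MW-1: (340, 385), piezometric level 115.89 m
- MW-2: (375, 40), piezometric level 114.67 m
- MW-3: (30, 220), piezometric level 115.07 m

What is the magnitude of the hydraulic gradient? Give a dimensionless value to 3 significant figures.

Differences from MW-1: to MW-2 (Δx, Δy, Δh) = (35, -345, -1.22); to MW-3 = (-310, -165, -0.82).
Solve a·Δx + b·Δy = Δh: det = 35·(-165) − (-310)·(-345) = -112725.
∂h/∂x = [(-1.22)·(-165) − (-0.82)·(-345)] / -112725 = +0.0007239
∂h/∂y = [35·(-0.82) − (-310)·(-1.22)] / -112725 = +0.003610
|∇h| = √(0.0007239² + 0.003610²) = 0.003682

0.00368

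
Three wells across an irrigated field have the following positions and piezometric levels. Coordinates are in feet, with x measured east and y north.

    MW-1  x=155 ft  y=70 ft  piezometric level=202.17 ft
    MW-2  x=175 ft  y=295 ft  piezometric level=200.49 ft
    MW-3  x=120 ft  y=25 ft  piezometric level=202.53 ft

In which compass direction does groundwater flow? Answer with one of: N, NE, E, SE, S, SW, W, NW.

With h = a·x + b·y + c and MW-1 as origin, the differences give:
  20·a + 225·b = -1.68
  (-35)·a + (-45)·b = +0.36
Eliminate b (×(-45) and ×225, subtract): 6975·a = -5.400 → a = ∂h/∂x = -0.0007742
Back-substitute: b = ∂h/∂y = -0.007398.
Flow = −∇h = (+0.0007742 east, +0.007398 north), which points north.

N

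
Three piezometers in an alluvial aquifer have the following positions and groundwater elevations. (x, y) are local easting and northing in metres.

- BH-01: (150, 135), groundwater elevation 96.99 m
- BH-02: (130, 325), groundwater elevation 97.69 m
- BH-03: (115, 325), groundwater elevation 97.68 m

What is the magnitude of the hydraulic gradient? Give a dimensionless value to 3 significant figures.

0.00381

Differences from BH-01: to BH-02 (Δx, Δy, Δh) = (-20, 190, +0.70); to BH-03 = (-35, 190, +0.69).
Determinant of the coordinate differences = (-20)·190 − (-35)·190 = 2850.
∂h/∂x = [(+0.70)·190 − (+0.69)·190] / 2850 = +0.0006667
∂h/∂y = [(-20)·(+0.69) − (-35)·(+0.70)] / 2850 = +0.003754
|∇h| = √(0.0006667² + 0.003754²) = 0.003813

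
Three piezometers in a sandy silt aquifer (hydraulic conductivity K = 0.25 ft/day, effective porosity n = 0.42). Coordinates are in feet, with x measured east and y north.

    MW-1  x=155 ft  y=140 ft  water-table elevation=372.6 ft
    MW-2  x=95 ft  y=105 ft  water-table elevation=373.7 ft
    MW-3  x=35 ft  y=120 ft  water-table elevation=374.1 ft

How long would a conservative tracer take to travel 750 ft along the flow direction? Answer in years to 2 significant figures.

200 years

Three-point gradient (reference MW-1): Δ to MW-2 = (-60, -35, +1.1), Δ to MW-3 = (-120, -20, +1.5).
∂h/∂x = -0.01017, ∂h/∂y = -0.01400 (det = -3000).
|∇h| = √(-0.01017² + -0.01400²) = 0.0173
Seepage velocity v = K·i/n = 0.25 × 0.0173 / 0.42 = 0.0103 ft/day.
t = 750 / 0.0103 = 7.282e+04 days = 199 years.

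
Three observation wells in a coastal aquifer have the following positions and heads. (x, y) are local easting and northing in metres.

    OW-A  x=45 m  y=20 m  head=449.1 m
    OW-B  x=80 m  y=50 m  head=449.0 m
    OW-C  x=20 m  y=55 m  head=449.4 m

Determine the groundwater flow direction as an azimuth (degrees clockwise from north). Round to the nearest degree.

123°

With h = a·x + b·y + c and OW-A as origin, the differences give:
  35·a + 30·b = -0.1
  (-25)·a + 35·b = +0.3
Eliminate b (×35 and ×30, subtract): 1975·a = -12.50 → a = ∂h/∂x = -0.006329
Back-substitute: b = ∂h/∂y = +0.004051.
Flow direction (−∇h) has components (+0.006329 E, -0.004051 N).
Azimuth = atan2(E, N) = atan2(+0.006329, -0.004051) = 122.6° ≈ 123°.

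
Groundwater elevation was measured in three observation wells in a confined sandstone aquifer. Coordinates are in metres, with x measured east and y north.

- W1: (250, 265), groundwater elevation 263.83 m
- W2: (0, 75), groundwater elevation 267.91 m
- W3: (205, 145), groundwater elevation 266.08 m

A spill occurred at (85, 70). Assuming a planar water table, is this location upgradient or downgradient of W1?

upgradient

Three-point gradient (reference W1): Δ to W2 = (-250, -190, +4.08), Δ to W3 = (-45, -120, +2.25).
∂h/∂x = -0.002895, ∂h/∂y = -0.01766 (det = 21450).
Head at (85, 70) = 263.83 + (-0.002895)·(-165) + (-0.01766)·(-195) = 267.75 m.
That is higher than the 263.83 m at W1, so the point is upgradient.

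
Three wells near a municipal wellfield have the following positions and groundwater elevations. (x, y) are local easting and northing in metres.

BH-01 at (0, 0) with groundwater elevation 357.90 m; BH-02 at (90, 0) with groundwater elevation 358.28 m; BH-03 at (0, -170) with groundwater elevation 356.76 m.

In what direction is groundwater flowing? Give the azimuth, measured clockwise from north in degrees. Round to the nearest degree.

∂h/∂x = (358.28 − 357.90) / (90 − 0) = +0.004222
∂h/∂y = (356.76 − 357.90) / (-170 − 0) = +0.006706
Flow direction (−∇h) has components (-0.004222 E, -0.006706 N).
Azimuth = atan2(E, N) = atan2(-0.004222, -0.006706) = 212.2° ≈ 212°.

212°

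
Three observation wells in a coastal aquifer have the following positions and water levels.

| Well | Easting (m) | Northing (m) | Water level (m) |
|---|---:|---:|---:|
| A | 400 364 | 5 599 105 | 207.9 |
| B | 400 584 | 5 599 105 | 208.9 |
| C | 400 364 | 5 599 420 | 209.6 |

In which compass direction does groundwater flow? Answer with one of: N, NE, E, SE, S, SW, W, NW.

SW

∂h/∂x = (208.9 − 207.9) / (400584 − 400364) = +0.004545
∂h/∂y = (209.6 − 207.9) / (5599420 − 5599105) = +0.005397
Flow = −∇h = (-0.004545 east, -0.005397 north), which points southwest.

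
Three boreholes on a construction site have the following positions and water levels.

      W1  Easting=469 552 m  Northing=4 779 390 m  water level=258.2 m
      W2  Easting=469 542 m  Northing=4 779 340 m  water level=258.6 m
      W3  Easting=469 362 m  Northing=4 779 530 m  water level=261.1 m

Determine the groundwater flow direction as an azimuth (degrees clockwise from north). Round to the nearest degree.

077°

Taking W1 as reference: W2−W1 = (-10, -50, +0.4); W3−W1 = (-190, 140, +2.9).
Solve a·Δx + b·Δy = Δh: det = (-10)·140 − (-190)·(-50) = -10900.
∂h/∂x = [(+0.4)·140 − (+2.9)·(-50)] / -10900 = -0.01844
∂h/∂y = [(-10)·(+2.9) − (-190)·(+0.4)] / -10900 = -0.004312
Flow direction (−∇h) has components (+0.01844 E, +0.004312 N).
Azimuth = atan2(E, N) = atan2(+0.01844, +0.004312) = 76.8° ≈ 077°.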